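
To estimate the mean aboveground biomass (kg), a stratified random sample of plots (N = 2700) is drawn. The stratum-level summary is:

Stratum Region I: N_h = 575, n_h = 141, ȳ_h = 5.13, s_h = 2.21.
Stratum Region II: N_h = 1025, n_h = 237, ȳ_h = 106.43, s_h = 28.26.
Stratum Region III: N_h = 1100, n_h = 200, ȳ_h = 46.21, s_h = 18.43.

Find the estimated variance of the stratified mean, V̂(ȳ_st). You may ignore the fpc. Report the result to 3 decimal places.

V̂(ȳ_st) = Σ W_h² s_h²/n_h, with W_h = N_h/N and N = 2700:
  stratum Region I: (575/2700)²·2.21²/141 = 0.00157099
  stratum Region II: (1025/2700)²·28.26²/237 = 0.485642
  stratum Region III: (1100/2700)²·18.43²/200 = 0.281889
V̂(ȳ_st) = 0.769102

V̂(ȳ_st) ≈ 0.769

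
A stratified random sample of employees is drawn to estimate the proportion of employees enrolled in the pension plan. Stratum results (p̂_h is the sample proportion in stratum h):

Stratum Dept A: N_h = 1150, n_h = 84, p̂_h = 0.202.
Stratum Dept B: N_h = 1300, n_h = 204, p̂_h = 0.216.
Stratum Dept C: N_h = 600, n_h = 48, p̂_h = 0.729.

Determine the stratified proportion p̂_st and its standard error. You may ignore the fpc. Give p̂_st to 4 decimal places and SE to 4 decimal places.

p̂_st ≈ 0.3116, SE ≈ 0.0243

N = 3050; stratum weights W_h = N_h/N.
p̂_st = Σ W_h p̂_h = (1150·0.202 + 1300·0.216 + 600·0.729)/3050 = 0.31164
V̂(p̂_st) = Σ W_h² p̂_h(1−p̂_h)/(n_h−1):
  stratum Dept A: (1150/3050)²·0.202·0.798/83 = 0.000276104
  stratum Dept B: (1300/3050)²·0.216·0.784/203 = 0.000151552
  stratum Dept C: (600/3050)²·0.729·0.271/47 = 0.000162668
V̂(p̂_st) = 0.000590323; SE = √V̂ = 0.0242966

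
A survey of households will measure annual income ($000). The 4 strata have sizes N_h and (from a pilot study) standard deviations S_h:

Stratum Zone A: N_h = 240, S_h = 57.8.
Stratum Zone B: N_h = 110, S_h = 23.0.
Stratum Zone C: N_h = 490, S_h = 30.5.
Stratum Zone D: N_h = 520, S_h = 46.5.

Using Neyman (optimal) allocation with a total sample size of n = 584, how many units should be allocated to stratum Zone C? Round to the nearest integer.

Neyman allocation: n_h = n · N_h S_h / Σ N_i S_i, with n = 584.
  stratum Zone A: N_h·S_h = 240·57.8 = 13872.00
  stratum Zone B: N_h·S_h = 110·23.0 = 2530.00
  stratum Zone C: N_h·S_h = 490·30.5 = 14945.00
  stratum Zone D: N_h·S_h = 520·46.5 = 24180.00
Σ N_h S_h = 55527.00
n for stratum Zone C = 584·14945.00/55527.00 = 157.183 → 157

157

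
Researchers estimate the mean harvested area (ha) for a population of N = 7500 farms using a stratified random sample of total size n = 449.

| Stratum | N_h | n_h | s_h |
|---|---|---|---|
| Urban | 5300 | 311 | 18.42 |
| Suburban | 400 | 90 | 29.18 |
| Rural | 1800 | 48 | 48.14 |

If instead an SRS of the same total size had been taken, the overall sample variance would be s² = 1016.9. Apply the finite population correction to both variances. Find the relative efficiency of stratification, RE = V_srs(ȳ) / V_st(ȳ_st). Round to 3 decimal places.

V̂(ȳ_st) = Σ W_h² (1 − n_h/N_h) s_h²/n_h, with W_h = N_h/N and N = 7500:
  stratum Urban: (5300/7500)²·(1 − 311/5300)·18.42²/311 = 0.512845
  stratum Suburban: (400/7500)²·(1 − 90/400)·29.18²/90 = 0.0208558
  stratum Rural: (1800/7500)²·(1 − 48/1800)·48.14²/48 = 2.70679
V_st = 3.24049
V_srs = (1 − 449/7500)·1016.9/449 = 2.12922
Relative efficiency = V_srs / V_st = 2.12922/3.24049 = 0.6571

RE ≈ 0.657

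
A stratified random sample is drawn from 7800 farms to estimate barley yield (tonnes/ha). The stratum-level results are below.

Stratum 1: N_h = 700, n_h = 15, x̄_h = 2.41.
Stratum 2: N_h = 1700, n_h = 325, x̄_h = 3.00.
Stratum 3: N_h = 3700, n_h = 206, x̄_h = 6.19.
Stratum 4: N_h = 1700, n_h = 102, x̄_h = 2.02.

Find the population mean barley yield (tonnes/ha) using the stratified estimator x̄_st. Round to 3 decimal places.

x̄_st ≈ 4.247

N = Σ N_h = 7800. Stratum weights W_h = N_h/N.
x̄_st = (700·2.41 + 1700·3.00 + 3700·6.19 + 1700·2.02) / 7800 = 4.24667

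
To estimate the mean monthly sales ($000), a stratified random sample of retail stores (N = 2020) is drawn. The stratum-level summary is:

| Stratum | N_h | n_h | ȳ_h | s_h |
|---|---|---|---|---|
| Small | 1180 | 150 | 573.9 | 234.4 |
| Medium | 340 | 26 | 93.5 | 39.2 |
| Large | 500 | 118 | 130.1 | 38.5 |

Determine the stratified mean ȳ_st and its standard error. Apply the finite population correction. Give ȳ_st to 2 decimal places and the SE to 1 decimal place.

ȳ_st = Σ W_h ȳ_h = (1180·573.9 + 340·93.5 + 500·130.1)/2020 = 383.18911
V̂(ȳ_st) = Σ W_h² (1 − n_h/N_h) s_h²/n_h, with W_h = N_h/N and N = 2020:
  stratum Small: (1180/2020)²·(1 − 150/1180)·234.4²/150 = 109.104
  stratum Medium: (340/2020)²·(1 − 26/340)·39.2²/26 = 1.54634
  stratum Large: (500/2020)²·(1 − 118/500)·38.5²/118 = 0.58799
V̂(ȳ_st) = 111.238
SE(ȳ_st) = √111.238 = 10.547

ȳ_st ≈ 383.19, SE ≈ 10.5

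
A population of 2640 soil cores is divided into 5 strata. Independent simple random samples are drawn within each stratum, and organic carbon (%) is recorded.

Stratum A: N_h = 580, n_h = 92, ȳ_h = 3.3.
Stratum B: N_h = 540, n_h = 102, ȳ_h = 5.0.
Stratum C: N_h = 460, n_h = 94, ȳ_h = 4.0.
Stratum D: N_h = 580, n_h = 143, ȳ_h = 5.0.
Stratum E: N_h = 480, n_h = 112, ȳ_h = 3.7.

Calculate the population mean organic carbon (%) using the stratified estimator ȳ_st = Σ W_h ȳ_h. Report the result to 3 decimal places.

ȳ_st ≈ 4.216

N = Σ N_h = 2640. Stratum weights W_h = N_h/N.
ȳ_st = (580·3.3 + 540·5.0 + 460·4.0 + 580·5.0 + 480·3.7) / 2640 = 4.21591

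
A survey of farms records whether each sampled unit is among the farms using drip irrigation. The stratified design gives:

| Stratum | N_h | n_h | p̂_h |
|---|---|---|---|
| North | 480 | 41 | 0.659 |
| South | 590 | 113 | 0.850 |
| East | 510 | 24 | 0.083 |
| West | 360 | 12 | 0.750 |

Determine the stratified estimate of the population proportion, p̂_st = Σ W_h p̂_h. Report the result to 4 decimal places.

N = 1940; stratum weights W_h = N_h/N.
p̂_st = Σ W_h p̂_h = (480·0.659 + 590·0.850 + 510·0.083 + 360·0.750)/1940 = 0.58255

p̂_st ≈ 0.5826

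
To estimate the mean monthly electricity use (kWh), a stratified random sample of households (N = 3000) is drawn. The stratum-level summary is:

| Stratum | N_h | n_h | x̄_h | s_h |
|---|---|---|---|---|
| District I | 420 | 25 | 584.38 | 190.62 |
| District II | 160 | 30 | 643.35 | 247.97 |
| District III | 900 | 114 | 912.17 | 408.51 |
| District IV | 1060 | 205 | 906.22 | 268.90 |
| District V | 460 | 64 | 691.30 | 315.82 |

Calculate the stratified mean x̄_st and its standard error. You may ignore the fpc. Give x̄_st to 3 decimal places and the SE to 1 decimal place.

x̄_st ≈ 815.973, SE ≈ 15.7

x̄_st = Σ W_h x̄_h = (420·584.38 + 160·643.35 + 900·912.17 + 1060·906.22 + 460·691.30)/3000 = 815.97327
V̂(x̄_st) = Σ W_h² s_h²/n_h, with W_h = N_h/N and N = 3000:
  stratum District I: (420/3000)²·190.62²/25 = 28.4874
  stratum District II: (160/3000)²·247.97²/30 = 5.83008
  stratum District III: (900/3000)²·408.51²/114 = 131.748
  stratum District IV: (1060/3000)²·268.90²/205 = 44.0349
  stratum District V: (460/3000)²·315.82²/64 = 36.6414
V̂(x̄_st) = 246.742
SE(x̄_st) = √246.742 = 15.708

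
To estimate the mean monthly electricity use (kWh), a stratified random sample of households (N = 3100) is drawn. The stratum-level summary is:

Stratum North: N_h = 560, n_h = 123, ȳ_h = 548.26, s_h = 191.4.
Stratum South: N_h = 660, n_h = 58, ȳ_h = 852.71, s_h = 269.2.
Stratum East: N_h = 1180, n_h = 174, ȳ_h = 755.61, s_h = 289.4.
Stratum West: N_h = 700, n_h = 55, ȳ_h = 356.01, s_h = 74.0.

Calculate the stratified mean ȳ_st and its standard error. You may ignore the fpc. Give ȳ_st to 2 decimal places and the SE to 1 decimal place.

ȳ_st ≈ 648.59, SE ≈ 11.9

ȳ_st = Σ W_h ȳ_h = (560·548.26 + 660·852.71 + 1180·755.61 + 700·356.01)/3100 = 648.59387
V̂(ȳ_st) = Σ W_h² s_h²/n_h, with W_h = N_h/N and N = 3100:
  stratum North: (560/3100)²·191.4²/123 = 9.71922
  stratum South: (660/3100)²·269.2²/58 = 56.6352
  stratum East: (1180/3100)²·289.4²/174 = 69.741
  stratum West: (700/3100)²·74.0²/55 = 5.07661
V̂(ȳ_st) = 141.172
SE(ȳ_st) = √141.172 = 11.8816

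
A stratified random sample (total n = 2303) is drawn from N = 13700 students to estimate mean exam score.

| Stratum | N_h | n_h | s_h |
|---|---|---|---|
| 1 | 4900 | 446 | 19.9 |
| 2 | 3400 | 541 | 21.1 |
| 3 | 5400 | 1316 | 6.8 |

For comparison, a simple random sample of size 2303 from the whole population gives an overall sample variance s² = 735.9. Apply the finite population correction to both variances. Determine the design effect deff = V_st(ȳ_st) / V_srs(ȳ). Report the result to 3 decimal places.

V̂(ȳ_st) = Σ W_h² (1 − n_h/N_h) s_h²/n_h, with W_h = N_h/N and N = 13700:
  stratum 1: (4900/13700)²·(1 − 446/4900)·19.9²/446 = 0.103247
  stratum 2: (3400/13700)²·(1 − 541/3400)·21.1²/541 = 0.0426206
  stratum 3: (5400/13700)²·(1 − 1316/5400)·6.8²/1316 = 0.00412858
V_st = 0.149996
V_srs = (1 − 2303/13700)·735.9/2303 = 0.265824
deff = V_st / V_srs = 0.149996/0.265824 = 0.5643

deff ≈ 0.564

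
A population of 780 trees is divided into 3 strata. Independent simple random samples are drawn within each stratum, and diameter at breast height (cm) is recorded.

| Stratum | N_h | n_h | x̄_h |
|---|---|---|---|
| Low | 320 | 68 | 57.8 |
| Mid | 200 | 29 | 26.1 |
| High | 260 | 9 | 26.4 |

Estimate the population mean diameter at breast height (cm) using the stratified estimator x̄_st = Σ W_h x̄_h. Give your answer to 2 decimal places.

N = Σ N_h = 780. Stratum weights W_h = N_h/N.
x̄_st = (320·57.8 + 200·26.1 + 260·26.4) / 780 = 39.2051

x̄_st ≈ 39.21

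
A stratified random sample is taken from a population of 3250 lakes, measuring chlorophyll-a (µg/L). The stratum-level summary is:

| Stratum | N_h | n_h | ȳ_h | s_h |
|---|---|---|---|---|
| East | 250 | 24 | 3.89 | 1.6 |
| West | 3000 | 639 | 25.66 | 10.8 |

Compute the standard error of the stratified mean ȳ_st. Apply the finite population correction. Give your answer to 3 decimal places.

V̂(ȳ_st) = Σ W_h² (1 − n_h/N_h) s_h²/n_h, with W_h = N_h/N and N = 3250:
  stratum East: (250/3250)²·(1 − 24/250)·1.6²/24 = 0.000570572
  stratum West: (3000/3250)²·(1 − 639/3000)·10.8²/639 = 0.122404
V̂(ȳ_st) = 0.122975
SE(ȳ_st) = √0.122975 = 0.350678

SE(ȳ_st) ≈ 0.351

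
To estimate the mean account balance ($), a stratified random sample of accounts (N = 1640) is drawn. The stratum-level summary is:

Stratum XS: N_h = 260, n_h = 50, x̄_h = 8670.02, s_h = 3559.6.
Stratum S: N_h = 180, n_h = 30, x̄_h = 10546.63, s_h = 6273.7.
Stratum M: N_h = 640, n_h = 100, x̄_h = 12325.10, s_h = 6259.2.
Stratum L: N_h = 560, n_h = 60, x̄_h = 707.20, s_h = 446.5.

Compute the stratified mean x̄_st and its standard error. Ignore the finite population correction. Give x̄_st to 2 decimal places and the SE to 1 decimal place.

x̄_st = Σ W_h x̄_h = (260·8670.02 + 180·10546.63 + 640·12325.10 + 560·707.20)/1640 = 7583.35037
V̂(x̄_st) = Σ W_h² s_h²/n_h, with W_h = N_h/N and N = 1640:
  stratum XS: (260/1640)²·3559.6²/50 = 6369.3
  stratum S: (180/1640)²·6273.7²/30 = 15804.6
  stratum M: (640/1640)²·6259.2²/100 = 59663.7
  stratum L: (560/1640)²·446.5²/60 = 387.418
V̂(x̄_st) = 82225
SE(x̄_st) = √82225 = 286.749

x̄_st ≈ 7583.35, SE ≈ 286.7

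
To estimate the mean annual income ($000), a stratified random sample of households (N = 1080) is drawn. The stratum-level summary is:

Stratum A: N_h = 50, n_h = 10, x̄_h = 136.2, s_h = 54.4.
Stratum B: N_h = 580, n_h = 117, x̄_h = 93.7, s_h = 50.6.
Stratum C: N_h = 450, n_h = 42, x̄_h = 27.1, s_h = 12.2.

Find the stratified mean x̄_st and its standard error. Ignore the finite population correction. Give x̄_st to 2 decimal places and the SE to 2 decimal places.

x̄_st ≈ 67.92, SE ≈ 2.75

x̄_st = Σ W_h x̄_h = (50·136.2 + 580·93.7 + 450·27.1)/1080 = 67.91759
V̂(x̄_st) = Σ W_h² s_h²/n_h, with W_h = N_h/N and N = 1080:
  stratum A: (50/1080)²·54.4²/10 = 0.634294
  stratum B: (580/1080)²·50.6²/117 = 6.31137
  stratum C: (450/1080)²·12.2²/42 = 0.615245
V̂(x̄_st) = 7.56091
SE(x̄_st) = √7.56091 = 2.74971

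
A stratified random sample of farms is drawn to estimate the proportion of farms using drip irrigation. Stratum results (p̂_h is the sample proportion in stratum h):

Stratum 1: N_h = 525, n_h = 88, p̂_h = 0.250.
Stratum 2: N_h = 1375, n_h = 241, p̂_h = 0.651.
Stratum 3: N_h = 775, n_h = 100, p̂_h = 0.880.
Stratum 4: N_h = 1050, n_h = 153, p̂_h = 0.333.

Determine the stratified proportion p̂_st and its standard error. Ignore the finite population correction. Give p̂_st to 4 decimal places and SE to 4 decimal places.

p̂_st ≈ 0.5525, SE ≈ 0.0183

N = 3725; stratum weights W_h = N_h/N.
p̂_st = Σ W_h p̂_h = (525·0.250 + 1375·0.651 + 775·0.880 + 1050·0.333)/3725 = 0.55249
V̂(p̂_st) = Σ W_h² p̂_h(1−p̂_h)/(n_h−1):
  stratum 1: (525/3725)²·0.250·0.750/87 = 4.28103e-05
  stratum 2: (1375/3725)²·0.651·0.349/240 = 0.000128988
  stratum 3: (775/3725)²·0.880·0.120/99 = 4.61721e-05
  stratum 4: (1050/3725)²·0.333·0.667/152 = 0.000116105
V̂(p̂_st) = 0.000334075; SE = √V̂ = 0.0182777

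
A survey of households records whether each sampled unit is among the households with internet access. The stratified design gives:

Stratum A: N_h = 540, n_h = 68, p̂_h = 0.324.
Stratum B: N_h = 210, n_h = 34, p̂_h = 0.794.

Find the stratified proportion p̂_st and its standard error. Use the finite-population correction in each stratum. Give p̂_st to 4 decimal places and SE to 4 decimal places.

p̂_st ≈ 0.4556, SE ≈ 0.0425

N = 750; stratum weights W_h = N_h/N.
p̂_st = Σ W_h p̂_h = (540·0.324 + 210·0.794)/750 = 0.45560
V̂(p̂_st) = Σ W_h² (1 − n_h/N_h) p̂_h(1−p̂_h)/(n_h−1):
  stratum A: (540/750)²·(1 − 68/540)·0.324·0.676/67 = 0.00148126
  stratum B: (210/750)²·(1 − 34/210)·0.794·0.206/33 = 0.000325674
V̂(p̂_st) = 0.00180693; SE = √V̂ = 0.042508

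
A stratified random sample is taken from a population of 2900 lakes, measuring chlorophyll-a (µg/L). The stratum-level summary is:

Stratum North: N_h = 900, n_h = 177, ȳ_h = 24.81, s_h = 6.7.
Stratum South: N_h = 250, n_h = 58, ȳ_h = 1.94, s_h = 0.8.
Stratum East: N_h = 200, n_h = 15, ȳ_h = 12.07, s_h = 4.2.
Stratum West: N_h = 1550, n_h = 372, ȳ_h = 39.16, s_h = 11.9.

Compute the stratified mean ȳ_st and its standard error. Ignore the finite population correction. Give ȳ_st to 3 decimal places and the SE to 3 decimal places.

ȳ_st ≈ 29.630, SE ≈ 0.373

ȳ_st = Σ W_h ȳ_h = (900·24.81 + 250·1.94 + 200·12.07 + 1550·39.16)/2900 = 29.62966
V̂(ȳ_st) = Σ W_h² s_h²/n_h, with W_h = N_h/N and N = 2900:
  stratum North: (900/2900)²·6.7²/177 = 0.0244267
  stratum South: (250/2900)²·0.8²/58 = 8.20042e-05
  stratum East: (200/2900)²·4.2²/15 = 0.00559334
  stratum West: (1550/2900)²·11.9²/372 = 0.108747
V̂(ȳ_st) = 0.138849
SE(ȳ_st) = √0.138849 = 0.372625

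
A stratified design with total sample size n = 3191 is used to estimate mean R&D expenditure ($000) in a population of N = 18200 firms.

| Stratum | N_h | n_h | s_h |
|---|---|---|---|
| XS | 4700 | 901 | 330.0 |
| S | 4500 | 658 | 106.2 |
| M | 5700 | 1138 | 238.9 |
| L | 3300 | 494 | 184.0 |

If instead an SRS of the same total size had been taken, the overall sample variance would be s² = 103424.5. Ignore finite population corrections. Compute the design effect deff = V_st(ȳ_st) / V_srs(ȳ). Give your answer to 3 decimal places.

deff ≈ 0.502

V̂(ȳ_st) = Σ W_h² s_h²/n_h, with W_h = N_h/N and N = 18200:
  stratum XS: (4700/18200)²·330.0²/901 = 8.06039
  stratum S: (4500/18200)²·106.2²/658 = 1.04787
  stratum M: (5700/18200)²·238.9²/1138 = 4.91923
  stratum L: (3300/18200)²·184.0²/494 = 2.25317
V_st = 16.2807
V_srs = s²/n = 103424.5/3191 = 32.4113
deff = V_st / V_srs = 16.2807/32.4113 = 0.5023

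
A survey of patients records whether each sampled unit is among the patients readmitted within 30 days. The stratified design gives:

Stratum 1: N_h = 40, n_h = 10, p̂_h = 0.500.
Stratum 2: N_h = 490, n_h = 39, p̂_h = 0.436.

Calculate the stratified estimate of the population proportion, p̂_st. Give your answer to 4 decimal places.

p̂_st ≈ 0.4408

N = 530; stratum weights W_h = N_h/N.
p̂_st = Σ W_h p̂_h = (40·0.500 + 490·0.436)/530 = 0.44083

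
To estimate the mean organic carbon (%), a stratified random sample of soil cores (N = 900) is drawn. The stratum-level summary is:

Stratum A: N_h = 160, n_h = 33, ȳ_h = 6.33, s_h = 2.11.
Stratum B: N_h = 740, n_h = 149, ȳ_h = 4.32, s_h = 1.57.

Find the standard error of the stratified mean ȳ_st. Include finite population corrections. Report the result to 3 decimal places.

V̂(ȳ_st) = Σ W_h² (1 − n_h/N_h) s_h²/n_h, with W_h = N_h/N and N = 900:
  stratum A: (160/900)²·(1 − 33/160)·2.11²/33 = 0.00338446
  stratum B: (740/900)²·(1 − 149/740)·1.57²/149 = 0.00893197
V̂(ȳ_st) = 0.0123164
SE(ȳ_st) = √0.0123164 = 0.110979

SE(ȳ_st) ≈ 0.111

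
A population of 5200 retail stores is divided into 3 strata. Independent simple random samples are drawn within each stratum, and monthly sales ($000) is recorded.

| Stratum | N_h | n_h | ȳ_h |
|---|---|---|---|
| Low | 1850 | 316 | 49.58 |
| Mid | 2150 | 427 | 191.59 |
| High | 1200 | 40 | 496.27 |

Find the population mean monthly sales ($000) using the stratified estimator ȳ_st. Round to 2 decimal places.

ȳ_st ≈ 211.38

N = Σ N_h = 5200. Stratum weights W_h = N_h/N.
ȳ_st = (1850·49.58 + 2150·191.59 + 1200·496.27) / 5200 = 211.3780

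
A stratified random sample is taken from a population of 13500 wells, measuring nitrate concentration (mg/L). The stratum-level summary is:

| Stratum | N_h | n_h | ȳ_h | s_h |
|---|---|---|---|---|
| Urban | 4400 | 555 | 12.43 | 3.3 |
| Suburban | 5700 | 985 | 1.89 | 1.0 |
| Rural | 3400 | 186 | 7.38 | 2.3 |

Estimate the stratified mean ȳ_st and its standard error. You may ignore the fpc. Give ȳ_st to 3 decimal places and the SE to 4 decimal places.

ȳ_st ≈ 6.708, SE ≈ 0.0638

ȳ_st = Σ W_h ȳ_h = (4400·12.43 + 5700·1.89 + 3400·7.38)/13500 = 6.70793
V̂(ȳ_st) = Σ W_h² s_h²/n_h, with W_h = N_h/N and N = 13500:
  stratum Urban: (4400/13500)²·3.3²/555 = 0.00208436
  stratum Suburban: (5700/13500)²·1.0²/985 = 0.000180986
  stratum Rural: (3400/13500)²·2.3²/186 = 0.00180399
V̂(ȳ_st) = 0.00406933
SE(ȳ_st) = √0.00406933 = 0.0637913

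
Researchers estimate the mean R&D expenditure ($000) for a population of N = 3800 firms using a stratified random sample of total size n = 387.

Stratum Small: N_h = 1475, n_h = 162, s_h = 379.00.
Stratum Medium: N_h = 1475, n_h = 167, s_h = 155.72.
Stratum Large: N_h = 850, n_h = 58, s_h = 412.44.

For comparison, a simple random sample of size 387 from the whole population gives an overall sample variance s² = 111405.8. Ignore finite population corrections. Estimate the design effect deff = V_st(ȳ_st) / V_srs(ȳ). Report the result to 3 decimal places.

deff ≈ 1.050

V̂(ȳ_st) = Σ W_h² s_h²/n_h, with W_h = N_h/N and N = 3800:
  stratum Small: (1475/3800)²·379.00²/162 = 133.592
  stratum Medium: (1475/3800)²·155.72²/167 = 21.8771
  stratum Large: (850/3800)²·412.44²/58 = 146.745
V_st = 302.214
V_srs = s²/n = 111405.8/387 = 287.87
deff = V_st / V_srs = 302.214/287.87 = 1.0498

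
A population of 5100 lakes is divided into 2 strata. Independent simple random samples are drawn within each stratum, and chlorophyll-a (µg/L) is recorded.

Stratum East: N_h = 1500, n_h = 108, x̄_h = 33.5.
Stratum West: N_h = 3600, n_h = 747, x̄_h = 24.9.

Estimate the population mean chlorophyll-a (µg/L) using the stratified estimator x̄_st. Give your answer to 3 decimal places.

N = Σ N_h = 5100. Stratum weights W_h = N_h/N.
x̄_st = (1500·33.5 + 3600·24.9) / 5100 = 27.42941

x̄_st ≈ 27.429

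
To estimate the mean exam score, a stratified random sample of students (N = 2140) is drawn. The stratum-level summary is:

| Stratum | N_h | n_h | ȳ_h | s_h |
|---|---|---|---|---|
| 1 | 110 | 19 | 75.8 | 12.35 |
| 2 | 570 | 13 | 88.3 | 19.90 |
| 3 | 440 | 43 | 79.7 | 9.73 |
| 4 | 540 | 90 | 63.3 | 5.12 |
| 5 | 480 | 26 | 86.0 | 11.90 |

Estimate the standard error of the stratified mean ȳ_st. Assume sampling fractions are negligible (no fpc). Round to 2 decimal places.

V̂(ȳ_st) = Σ W_h² s_h²/n_h, with W_h = N_h/N and N = 2140:
  stratum 1: (110/2140)²·12.35²/19 = 0.0212099
  stratum 2: (570/2140)²·19.90²/13 = 2.16115
  stratum 3: (440/2140)²·9.73²/43 = 0.0930754
  stratum 4: (540/2140)²·5.12²/90 = 0.0185463
  stratum 5: (480/2140)²·11.90²/26 = 0.274016
V̂(ȳ_st) = 2.568
SE(ȳ_st) = √2.568 = 1.6025

SE(ȳ_st) ≈ 1.60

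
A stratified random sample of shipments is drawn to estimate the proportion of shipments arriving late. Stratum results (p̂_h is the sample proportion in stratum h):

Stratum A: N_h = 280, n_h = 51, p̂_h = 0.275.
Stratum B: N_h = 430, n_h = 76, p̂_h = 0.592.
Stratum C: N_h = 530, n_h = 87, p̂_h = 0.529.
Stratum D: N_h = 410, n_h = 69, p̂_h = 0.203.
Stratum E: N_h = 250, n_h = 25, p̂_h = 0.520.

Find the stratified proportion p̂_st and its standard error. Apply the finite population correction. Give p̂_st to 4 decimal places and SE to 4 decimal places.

N = 1900; stratum weights W_h = N_h/N.
p̂_st = Σ W_h p̂_h = (280·0.275 + 430·0.592 + 530·0.529 + 410·0.203 + 250·0.520)/1900 = 0.43429
V̂(p̂_st) = Σ W_h² (1 − n_h/N_h) p̂_h(1−p̂_h)/(n_h−1):
  stratum A: (280/1900)²·(1 − 51/280)·0.275·0.725/50 = 7.08251e-05
  stratum B: (430/1900)²·(1 − 76/430)·0.592·0.408/75 = 0.000135795
  stratum C: (530/1900)²·(1 − 87/530)·0.529·0.471/86 = 0.00018843
  stratum D: (410/1900)²·(1 − 69/410)·0.203·0.797/68 = 9.2146e-05
  stratum E: (250/1900)²·(1 − 25/250)·0.520·0.480/24 = 0.00016205
V̂(p̂_st) = 0.000649247; SE = √V̂ = 0.0254803

p̂_st ≈ 0.4343, SE ≈ 0.0255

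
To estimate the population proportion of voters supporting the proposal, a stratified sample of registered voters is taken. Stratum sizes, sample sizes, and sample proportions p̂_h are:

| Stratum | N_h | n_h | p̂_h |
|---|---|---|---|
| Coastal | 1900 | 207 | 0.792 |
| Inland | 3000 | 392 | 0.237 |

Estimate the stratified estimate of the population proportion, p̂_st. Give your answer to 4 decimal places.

N = 4900; stratum weights W_h = N_h/N.
p̂_st = Σ W_h p̂_h = (1900·0.792 + 3000·0.237)/4900 = 0.45220

p̂_st ≈ 0.4522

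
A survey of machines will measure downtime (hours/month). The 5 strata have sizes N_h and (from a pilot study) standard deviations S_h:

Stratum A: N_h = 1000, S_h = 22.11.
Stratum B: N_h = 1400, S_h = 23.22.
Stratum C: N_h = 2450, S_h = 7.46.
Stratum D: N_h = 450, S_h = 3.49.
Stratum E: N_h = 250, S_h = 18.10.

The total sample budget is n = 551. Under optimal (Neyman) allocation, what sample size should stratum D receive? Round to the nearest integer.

11

Neyman allocation: n_h = n · N_h S_h / Σ N_i S_i, with n = 551.
  stratum A: N_h·S_h = 1000·22.11 = 22110.00
  stratum B: N_h·S_h = 1400·23.22 = 32508.00
  stratum C: N_h·S_h = 2450·7.46 = 18277.00
  stratum D: N_h·S_h = 450·3.49 = 1570.50
  stratum E: N_h·S_h = 250·18.10 = 4525.00
Σ N_h S_h = 78990.50
n for stratum D = 551·1570.50/78990.50 = 10.955 → 11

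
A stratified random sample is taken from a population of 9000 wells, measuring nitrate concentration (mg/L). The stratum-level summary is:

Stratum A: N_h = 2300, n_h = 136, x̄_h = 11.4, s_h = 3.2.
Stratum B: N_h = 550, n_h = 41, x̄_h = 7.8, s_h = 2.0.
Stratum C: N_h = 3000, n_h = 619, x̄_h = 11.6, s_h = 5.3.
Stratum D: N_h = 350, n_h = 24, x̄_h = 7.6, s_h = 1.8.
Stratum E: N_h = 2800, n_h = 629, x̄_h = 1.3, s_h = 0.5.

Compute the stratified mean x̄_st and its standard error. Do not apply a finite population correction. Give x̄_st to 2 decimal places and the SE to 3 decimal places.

x̄_st ≈ 7.96, SE ≈ 0.103

x̄_st = Σ W_h x̄_h = (2300·11.4 + 550·7.8 + 3000·11.6 + 350·7.6 + 2800·1.3)/9000 = 7.95667
V̂(x̄_st) = Σ W_h² s_h²/n_h, with W_h = N_h/N and N = 9000:
  stratum A: (2300/9000)²·3.2²/136 = 0.00491736
  stratum B: (550/9000)²·2.0²/41 = 0.000364348
  stratum C: (3000/9000)²·5.3²/619 = 0.00504218
  stratum D: (350/9000)²·1.8²/24 = 0.000204167
  stratum E: (2800/9000)²·0.5²/629 = 3.84698e-05
V̂(x̄_st) = 0.0105665
SE(x̄_st) = √0.0105665 = 0.102794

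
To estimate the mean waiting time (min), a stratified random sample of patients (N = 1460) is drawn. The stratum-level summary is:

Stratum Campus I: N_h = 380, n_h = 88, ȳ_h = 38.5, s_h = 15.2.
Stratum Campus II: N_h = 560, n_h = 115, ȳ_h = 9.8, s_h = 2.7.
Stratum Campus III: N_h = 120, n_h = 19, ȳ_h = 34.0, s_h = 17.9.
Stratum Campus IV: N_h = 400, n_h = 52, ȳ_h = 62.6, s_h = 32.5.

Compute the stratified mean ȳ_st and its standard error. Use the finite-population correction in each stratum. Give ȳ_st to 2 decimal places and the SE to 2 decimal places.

ȳ_st = Σ W_h ȳ_h = (380·38.5 + 560·9.8 + 120·34.0 + 400·62.6)/1460 = 33.72466
V̂(ȳ_st) = Σ W_h² (1 − n_h/N_h) s_h²/n_h, with W_h = N_h/N and N = 1460:
  stratum Campus I: (380/1460)²·(1 − 88/380)·15.2²/88 = 0.136667
  stratum Campus II: (560/1460)²·(1 − 115/560)·2.7²/115 = 0.00741092
  stratum Campus III: (120/1460)²·(1 − 19/120)·17.9²/19 = 0.0958847
  stratum Campus IV: (400/1460)²·(1 − 52/400)·32.5²/52 = 1.32647
V̂(ȳ_st) = 1.56643
SE(ȳ_st) = √1.56643 = 1.25157

ȳ_st ≈ 33.72, SE ≈ 1.25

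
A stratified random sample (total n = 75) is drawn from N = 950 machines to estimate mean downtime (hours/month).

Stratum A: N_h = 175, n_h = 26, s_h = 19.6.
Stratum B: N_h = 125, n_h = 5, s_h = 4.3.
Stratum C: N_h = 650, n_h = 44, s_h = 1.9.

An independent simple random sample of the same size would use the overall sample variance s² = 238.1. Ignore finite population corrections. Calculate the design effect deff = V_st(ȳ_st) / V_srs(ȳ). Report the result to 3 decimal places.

V̂(ȳ_st) = Σ W_h² s_h²/n_h, with W_h = N_h/N and N = 950:
  stratum A: (175/950)²·19.6²/26 = 0.501381
  stratum B: (125/950)²·4.3²/5 = 0.0640235
  stratum C: (650/950)²·1.9²/44 = 0.0384091
V_st = 0.603813
V_srs = s²/n = 238.1/75 = 3.17467
deff = V_st / V_srs = 0.603813/3.17467 = 0.1902

deff ≈ 0.190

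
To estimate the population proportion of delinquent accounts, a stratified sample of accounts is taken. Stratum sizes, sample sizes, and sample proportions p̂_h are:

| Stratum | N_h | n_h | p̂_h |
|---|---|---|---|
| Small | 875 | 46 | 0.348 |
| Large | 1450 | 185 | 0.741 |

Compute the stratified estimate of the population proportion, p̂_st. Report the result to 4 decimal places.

N = 2325; stratum weights W_h = N_h/N.
p̂_st = Σ W_h p̂_h = (875·0.348 + 1450·0.741)/2325 = 0.59310

p̂_st ≈ 0.5931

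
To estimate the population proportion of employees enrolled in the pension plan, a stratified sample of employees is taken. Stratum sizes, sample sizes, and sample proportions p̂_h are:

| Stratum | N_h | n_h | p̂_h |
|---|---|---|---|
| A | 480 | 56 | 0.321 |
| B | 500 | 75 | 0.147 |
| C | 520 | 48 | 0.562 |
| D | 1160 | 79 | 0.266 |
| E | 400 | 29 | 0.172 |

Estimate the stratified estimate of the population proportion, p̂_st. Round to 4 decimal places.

N = 3060; stratum weights W_h = N_h/N.
p̂_st = Σ W_h p̂_h = (480·0.321 + 500·0.147 + 520·0.562 + 1160·0.266 + 400·0.172)/3060 = 0.29320

p̂_st ≈ 0.2932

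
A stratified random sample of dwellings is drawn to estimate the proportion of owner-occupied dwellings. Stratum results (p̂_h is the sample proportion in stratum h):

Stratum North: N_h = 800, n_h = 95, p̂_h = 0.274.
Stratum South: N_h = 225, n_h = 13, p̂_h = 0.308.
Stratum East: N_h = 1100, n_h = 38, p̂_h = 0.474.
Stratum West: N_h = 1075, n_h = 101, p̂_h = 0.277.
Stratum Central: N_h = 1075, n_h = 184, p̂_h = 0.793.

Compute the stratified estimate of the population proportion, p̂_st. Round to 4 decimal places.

p̂_st ≈ 0.4585

N = 4275; stratum weights W_h = N_h/N.
p̂_st = Σ W_h p̂_h = (800·0.274 + 225·0.308 + 1100·0.474 + 1075·0.277 + 1075·0.793)/4275 = 0.45851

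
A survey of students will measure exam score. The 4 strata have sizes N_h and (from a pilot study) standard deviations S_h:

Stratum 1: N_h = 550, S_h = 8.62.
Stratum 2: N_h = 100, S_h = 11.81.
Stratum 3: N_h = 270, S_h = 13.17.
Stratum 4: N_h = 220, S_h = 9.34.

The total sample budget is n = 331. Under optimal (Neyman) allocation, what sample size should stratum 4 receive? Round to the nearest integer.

59

Neyman allocation: n_h = n · N_h S_h / Σ N_i S_i, with n = 331.
  stratum 1: N_h·S_h = 550·8.62 = 4741.00
  stratum 2: N_h·S_h = 100·11.81 = 1181.00
  stratum 3: N_h·S_h = 270·13.17 = 3555.90
  stratum 4: N_h·S_h = 220·9.34 = 2054.80
Σ N_h S_h = 11532.70
n for stratum 4 = 331·2054.80/11532.70 = 58.975 → 59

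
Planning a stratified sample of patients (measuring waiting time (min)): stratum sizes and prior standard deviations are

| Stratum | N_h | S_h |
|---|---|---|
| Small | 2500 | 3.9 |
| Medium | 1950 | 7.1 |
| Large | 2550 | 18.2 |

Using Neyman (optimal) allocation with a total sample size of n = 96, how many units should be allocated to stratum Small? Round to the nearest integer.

Neyman allocation: n_h = n · N_h S_h / Σ N_i S_i, with n = 96.
  stratum Small: N_h·S_h = 2500·3.9 = 9750.00
  stratum Medium: N_h·S_h = 1950·7.1 = 13845.00
  stratum Large: N_h·S_h = 2550·18.2 = 46410.00
Σ N_h S_h = 70005.00
n for stratum Small = 96·9750.00/70005.00 = 13.370 → 13

13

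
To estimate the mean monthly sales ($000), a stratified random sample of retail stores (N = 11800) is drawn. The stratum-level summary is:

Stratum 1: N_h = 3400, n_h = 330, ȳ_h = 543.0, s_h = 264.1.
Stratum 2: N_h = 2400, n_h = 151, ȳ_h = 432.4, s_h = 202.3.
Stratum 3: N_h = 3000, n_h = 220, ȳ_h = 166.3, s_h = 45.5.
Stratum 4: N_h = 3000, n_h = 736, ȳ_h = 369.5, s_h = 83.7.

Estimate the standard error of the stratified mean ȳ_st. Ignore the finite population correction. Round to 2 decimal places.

SE(ȳ_st) ≈ 5.48

V̂(ȳ_st) = Σ W_h² s_h²/n_h, with W_h = N_h/N and N = 11800:
  stratum 1: (3400/11800)²·264.1²/330 = 17.5476
  stratum 2: (2400/11800)²·202.3²/151 = 11.2117
  stratum 3: (3000/11800)²·45.5²/220 = 0.608245
  stratum 4: (3000/11800)²·83.7²/736 = 0.61525
V̂(ȳ_st) = 29.9828
SE(ȳ_st) = √29.9828 = 5.47566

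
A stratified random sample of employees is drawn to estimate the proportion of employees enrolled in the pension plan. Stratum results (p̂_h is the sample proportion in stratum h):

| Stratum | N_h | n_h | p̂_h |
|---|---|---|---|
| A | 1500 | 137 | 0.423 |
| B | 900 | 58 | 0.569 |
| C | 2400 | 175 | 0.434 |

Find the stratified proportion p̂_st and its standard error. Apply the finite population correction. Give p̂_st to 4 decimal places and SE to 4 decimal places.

N = 4800; stratum weights W_h = N_h/N.
p̂_st = Σ W_h p̂_h = (1500·0.423 + 900·0.569 + 2400·0.434)/4800 = 0.45587
V̂(p̂_st) = Σ W_h² (1 − n_h/N_h) p̂_h(1−p̂_h)/(n_h−1):
  stratum A: (1500/4800)²·(1 − 137/1500)·0.423·0.577/136 = 0.000159251
  stratum B: (900/4800)²·(1 − 58/900)·0.569·0.431/57 = 0.00014151
  stratum C: (2400/4800)²·(1 − 175/2400)·0.434·0.566/174 = 0.000327202
V̂(p̂_st) = 0.000627963; SE = √V̂ = 0.0250592

p̂_st ≈ 0.4559, SE ≈ 0.0251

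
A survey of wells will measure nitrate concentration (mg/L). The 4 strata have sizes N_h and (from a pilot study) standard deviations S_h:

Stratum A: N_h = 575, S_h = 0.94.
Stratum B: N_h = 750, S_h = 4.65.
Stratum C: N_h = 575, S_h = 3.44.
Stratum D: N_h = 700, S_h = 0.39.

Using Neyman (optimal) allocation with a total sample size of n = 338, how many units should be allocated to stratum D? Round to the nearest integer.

Neyman allocation: n_h = n · N_h S_h / Σ N_i S_i, with n = 338.
  stratum A: N_h·S_h = 575·0.94 = 540.50
  stratum B: N_h·S_h = 750·4.65 = 3487.50
  stratum C: N_h·S_h = 575·3.44 = 1978.00
  stratum D: N_h·S_h = 700·0.39 = 273.00
Σ N_h S_h = 6279.00
n for stratum D = 338·273.00/6279.00 = 14.696 → 15

15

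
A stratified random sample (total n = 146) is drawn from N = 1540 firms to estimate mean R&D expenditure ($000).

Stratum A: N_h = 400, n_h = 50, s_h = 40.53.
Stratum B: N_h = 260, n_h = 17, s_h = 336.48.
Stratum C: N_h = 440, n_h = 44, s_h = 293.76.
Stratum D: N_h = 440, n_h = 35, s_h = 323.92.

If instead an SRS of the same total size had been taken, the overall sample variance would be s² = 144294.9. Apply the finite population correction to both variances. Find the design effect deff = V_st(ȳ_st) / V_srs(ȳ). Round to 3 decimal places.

deff ≈ 0.613

V̂(ȳ_st) = Σ W_h² (1 − n_h/N_h) s_h²/n_h, with W_h = N_h/N and N = 1540:
  stratum A: (400/1540)²·(1 − 50/400)·40.53²/50 = 1.93941
  stratum B: (260/1540)²·(1 − 17/260)·336.48²/17 = 177.422
  stratum C: (440/1540)²·(1 − 44/440)·293.76²/44 = 144.092
  stratum D: (440/1540)²·(1 − 35/440)·323.92²/35 = 225.255
V_st = 548.708
V_srs = (1 − 146/1540)·144294.9/146 = 894.623
deff = V_st / V_srs = 548.708/894.623 = 0.6133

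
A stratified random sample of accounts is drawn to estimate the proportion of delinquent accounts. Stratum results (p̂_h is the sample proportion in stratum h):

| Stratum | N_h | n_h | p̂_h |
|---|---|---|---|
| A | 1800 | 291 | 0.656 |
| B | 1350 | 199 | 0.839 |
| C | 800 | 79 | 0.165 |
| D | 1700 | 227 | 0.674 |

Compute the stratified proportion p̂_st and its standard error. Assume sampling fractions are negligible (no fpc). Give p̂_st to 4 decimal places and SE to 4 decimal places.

N = 5650; stratum weights W_h = N_h/N.
p̂_st = Σ W_h p̂_h = (1800·0.656 + 1350·0.839 + 800·0.165 + 1700·0.674)/5650 = 0.63562
V̂(p̂_st) = Σ W_h² p̂_h(1−p̂_h)/(n_h−1):
  stratum A: (1800/5650)²·0.656·0.344/290 = 7.89791e-05
  stratum B: (1350/5650)²·0.839·0.161/198 = 3.89487e-05
  stratum C: (800/5650)²·0.165·0.835/78 = 3.54127e-05
  stratum D: (1700/5650)²·0.674·0.326/226 = 8.80177e-05
V̂(p̂_st) = 0.000241358; SE = √V̂ = 0.0155357

p̂_st ≈ 0.6356, SE ≈ 0.0155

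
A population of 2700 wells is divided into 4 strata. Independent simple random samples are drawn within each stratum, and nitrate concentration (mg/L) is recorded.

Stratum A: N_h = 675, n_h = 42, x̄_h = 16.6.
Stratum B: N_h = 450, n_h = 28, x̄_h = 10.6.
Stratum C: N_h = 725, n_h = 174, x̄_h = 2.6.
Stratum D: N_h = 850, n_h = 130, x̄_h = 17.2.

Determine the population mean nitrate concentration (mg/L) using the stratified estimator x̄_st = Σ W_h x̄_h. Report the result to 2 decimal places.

x̄_st ≈ 12.03

N = Σ N_h = 2700. Stratum weights W_h = N_h/N.
x̄_st = (675·16.6 + 450·10.6 + 725·2.6 + 850·17.2) / 2700 = 12.0296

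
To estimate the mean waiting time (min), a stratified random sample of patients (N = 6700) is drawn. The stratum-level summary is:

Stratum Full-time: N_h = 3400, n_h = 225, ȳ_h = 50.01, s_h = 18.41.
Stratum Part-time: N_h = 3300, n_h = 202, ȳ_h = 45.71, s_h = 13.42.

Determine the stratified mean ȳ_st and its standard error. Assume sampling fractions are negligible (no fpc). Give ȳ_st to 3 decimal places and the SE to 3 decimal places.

ȳ_st = Σ W_h ȳ_h = (3400·50.01 + 3300·45.71)/6700 = 47.89209
V̂(ȳ_st) = Σ W_h² s_h²/n_h, with W_h = N_h/N and N = 6700:
  stratum Full-time: (3400/6700)²·18.41²/225 = 0.387912
  stratum Part-time: (3300/6700)²·13.42²/202 = 0.216288
V̂(ȳ_st) = 0.6042
SE(ȳ_st) = √0.6042 = 0.777303

ȳ_st ≈ 47.892, SE ≈ 0.777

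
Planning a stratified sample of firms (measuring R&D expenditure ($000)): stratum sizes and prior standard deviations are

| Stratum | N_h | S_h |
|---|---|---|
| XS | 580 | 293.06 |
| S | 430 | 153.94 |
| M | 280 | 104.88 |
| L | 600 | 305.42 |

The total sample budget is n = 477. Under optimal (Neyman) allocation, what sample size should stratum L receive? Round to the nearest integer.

Neyman allocation: n_h = n · N_h S_h / Σ N_i S_i, with n = 477.
  stratum XS: N_h·S_h = 580·293.06 = 169974.80
  stratum S: N_h·S_h = 430·153.94 = 66194.20
  stratum M: N_h·S_h = 280·104.88 = 29366.40
  stratum L: N_h·S_h = 600·305.42 = 183252.00
Σ N_h S_h = 448787.40
n for stratum L = 477·183252.00/448787.40 = 194.772 → 195

195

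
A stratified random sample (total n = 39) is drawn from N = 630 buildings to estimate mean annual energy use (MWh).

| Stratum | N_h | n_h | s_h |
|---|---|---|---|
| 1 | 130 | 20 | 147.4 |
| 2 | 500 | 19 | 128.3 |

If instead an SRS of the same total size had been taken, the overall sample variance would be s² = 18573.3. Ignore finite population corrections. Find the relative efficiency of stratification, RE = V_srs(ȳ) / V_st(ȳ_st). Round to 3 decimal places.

V̂(ȳ_st) = Σ W_h² s_h²/n_h, with W_h = N_h/N and N = 630:
  stratum 1: (130/630)²·147.4²/20 = 46.2563
  stratum 2: (500/630)²·128.3²/19 = 545.706
V_st = 591.962
V_srs = s²/n = 18573.3/39 = 476.238
Relative efficiency = V_srs / V_st = 476.238/591.962 = 0.8045

RE ≈ 0.805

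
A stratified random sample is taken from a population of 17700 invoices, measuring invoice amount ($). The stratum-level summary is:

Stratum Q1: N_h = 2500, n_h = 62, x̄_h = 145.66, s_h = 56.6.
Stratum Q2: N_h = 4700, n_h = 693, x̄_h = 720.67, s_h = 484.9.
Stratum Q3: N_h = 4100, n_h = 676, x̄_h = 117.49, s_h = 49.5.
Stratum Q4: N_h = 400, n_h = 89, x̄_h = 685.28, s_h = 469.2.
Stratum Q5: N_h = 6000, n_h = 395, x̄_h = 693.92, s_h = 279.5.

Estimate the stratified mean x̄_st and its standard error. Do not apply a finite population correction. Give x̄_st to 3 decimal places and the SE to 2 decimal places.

x̄_st = Σ W_h x̄_h = (2500·145.66 + 4700·720.67 + 4100·117.49 + 400·685.28 + 6000·693.92)/17700 = 489.86667
V̂(x̄_st) = Σ W_h² s_h²/n_h, with W_h = N_h/N and N = 17700:
  stratum Q1: (2500/17700)²·56.6²/62 = 1.0308
  stratum Q2: (4700/17700)²·484.9²/693 = 23.9233
  stratum Q3: (4100/17700)²·49.5²/676 = 0.194484
  stratum Q4: (400/17700)²·469.2²/89 = 1.26328
  stratum Q5: (6000/17700)²·279.5²/395 = 22.726
V̂(x̄_st) = 49.1378
SE(x̄_st) = √49.1378 = 7.00984

x̄_st ≈ 489.867, SE ≈ 7.01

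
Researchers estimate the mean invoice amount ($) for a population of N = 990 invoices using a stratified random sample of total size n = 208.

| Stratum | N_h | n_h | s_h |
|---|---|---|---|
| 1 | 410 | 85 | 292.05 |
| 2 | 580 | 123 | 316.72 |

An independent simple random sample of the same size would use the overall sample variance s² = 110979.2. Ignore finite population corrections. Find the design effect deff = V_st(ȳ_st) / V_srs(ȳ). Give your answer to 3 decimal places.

deff ≈ 0.847

V̂(ȳ_st) = Σ W_h² s_h²/n_h, with W_h = N_h/N and N = 990:
  stratum 1: (410/990)²·292.05²/85 = 172.105
  stratum 2: (580/990)²·316.72²/123 = 279.918
V_st = 452.023
V_srs = s²/n = 110979.2/208 = 533.554
deff = V_st / V_srs = 452.023/533.554 = 0.8472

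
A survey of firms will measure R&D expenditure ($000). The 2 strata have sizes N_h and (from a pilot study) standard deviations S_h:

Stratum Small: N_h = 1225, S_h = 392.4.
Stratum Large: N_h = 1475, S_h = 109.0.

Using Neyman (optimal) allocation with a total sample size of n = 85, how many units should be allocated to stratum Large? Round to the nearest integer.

Neyman allocation: n_h = n · N_h S_h / Σ N_i S_i, with n = 85.
  stratum Small: N_h·S_h = 1225·392.4 = 480690.00
  stratum Large: N_h·S_h = 1475·109.0 = 160775.00
Σ N_h S_h = 641465.00
n for stratum Large = 85·160775.00/641465.00 = 21.304 → 21

21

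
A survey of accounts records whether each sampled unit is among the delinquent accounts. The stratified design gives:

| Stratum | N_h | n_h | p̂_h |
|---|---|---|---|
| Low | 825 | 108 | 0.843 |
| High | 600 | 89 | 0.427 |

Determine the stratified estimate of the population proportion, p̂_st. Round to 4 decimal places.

p̂_st ≈ 0.6678

N = 1425; stratum weights W_h = N_h/N.
p̂_st = Σ W_h p̂_h = (825·0.843 + 600·0.427)/1425 = 0.66784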